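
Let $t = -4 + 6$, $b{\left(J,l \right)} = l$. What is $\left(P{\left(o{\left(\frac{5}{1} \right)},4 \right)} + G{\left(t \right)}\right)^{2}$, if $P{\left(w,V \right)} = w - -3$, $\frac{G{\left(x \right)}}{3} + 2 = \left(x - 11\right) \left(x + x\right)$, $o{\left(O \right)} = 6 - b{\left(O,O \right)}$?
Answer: $12100$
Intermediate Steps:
$o{\left(O \right)} = 6 - O$
$t = 2$
$G{\left(x \right)} = -6 + 6 x \left(-11 + x\right)$ ($G{\left(x \right)} = -6 + 3 \left(x - 11\right) \left(x + x\right) = -6 + 3 \left(-11 + x\right) 2 x = -6 + 3 \cdot 2 x \left(-11 + x\right) = -6 + 6 x \left(-11 + x\right)$)
$P{\left(w,V \right)} = 3 + w$ ($P{\left(w,V \right)} = w + 3 = 3 + w$)
$\left(P{\left(o{\left(\frac{5}{1} \right)},4 \right)} + G{\left(t \right)}\right)^{2} = \left(\left(3 + \left(6 - \frac{5}{1}\right)\right) - \left(138 - 24\right)\right)^{2} = \left(\left(3 + \left(6 - 5 \cdot 1\right)\right) - 114\right)^{2} = \left(\left(3 + \left(6 - 5\right)\right) - 114\right)^{2} = \left(\left(3 + 1\right) - 114\right)^{2} = \left(4 - 114\right)^{2} = \left(-110\right)^{2} = 12100$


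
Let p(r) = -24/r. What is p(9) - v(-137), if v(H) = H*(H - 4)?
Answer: -57959/3 ≈ -19320.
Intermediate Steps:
v(H) = H*(-4 + H)
p(9) - v(-137) = -24/9 - (-137)*(-4 - 137) = -24*⅑ - (-137)*(-141) = -8/3 - 1*19317 = -8/3 - 19317 = -57959/3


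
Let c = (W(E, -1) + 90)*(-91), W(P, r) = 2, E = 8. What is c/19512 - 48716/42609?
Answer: -108939095/69282234 ≈ -1.5724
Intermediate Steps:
c = -8372 (c = (2 + 90)*(-91) = 92*(-91) = -8372)
c/19512 - 48716/42609 = -8372/19512 - 48716/42609 = -8372*1/19512 - 48716*1/42609 = -2093/4878 - 48716/42609 = -108939095/69282234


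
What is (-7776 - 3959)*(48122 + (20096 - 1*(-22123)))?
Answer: -1060151635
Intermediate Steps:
(-7776 - 3959)*(48122 + (20096 - 1*(-22123))) = -11735*(48122 + (20096 + 22123)) = -11735*(48122 + 42219) = -11735*90341 = -1060151635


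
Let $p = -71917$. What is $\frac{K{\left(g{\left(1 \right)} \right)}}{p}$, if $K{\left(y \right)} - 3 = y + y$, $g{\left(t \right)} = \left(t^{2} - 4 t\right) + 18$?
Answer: $- \frac{33}{71917} \approx -0.00045886$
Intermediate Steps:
$g{\left(t \right)} = 18 + t^{2} - 4 t$
$K{\left(y \right)} = 3 + 2 y$ ($K{\left(y \right)} = 3 + \left(y + y\right) = 3 + 2 y$)
$\frac{K{\left(g{\left(1 \right)} \right)}}{p} = \frac{3 + 2 \left(18 + 1^{2} - 4\right)}{-71917} = \left(3 + 2 \left(18 + 1 - 4\right)\right) \left(- \frac{1}{71917}\right) = \left(3 + 2 \cdot 15\right) \left(- \frac{1}{71917}\right) = \left(3 + 30\right) \left(- \frac{1}{71917}\right) = 33 \left(- \frac{1}{71917}\right) = - \frac{33}{71917}$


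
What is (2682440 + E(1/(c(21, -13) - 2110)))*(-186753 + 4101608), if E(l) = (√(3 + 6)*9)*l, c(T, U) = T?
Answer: 21937348551210715/2089 ≈ 1.0501e+13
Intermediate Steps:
E(l) = 27*l (E(l) = (√9*9)*l = (3*9)*l = 27*l)
(2682440 + E(1/(c(21, -13) - 2110)))*(-186753 + 4101608) = (2682440 + 27/(21 - 2110))*(-186753 + 4101608) = (2682440 + 27/(-2089))*3914855 = (2682440 + 27*(-1/2089))*3914855 = (2682440 - 27/2089)*3914855 = (5603617133/2089)*3914855 = 21937348551210715/2089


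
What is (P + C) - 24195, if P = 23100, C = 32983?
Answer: 31888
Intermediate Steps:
(P + C) - 24195 = (23100 + 32983) - 24195 = 56083 - 24195 = 31888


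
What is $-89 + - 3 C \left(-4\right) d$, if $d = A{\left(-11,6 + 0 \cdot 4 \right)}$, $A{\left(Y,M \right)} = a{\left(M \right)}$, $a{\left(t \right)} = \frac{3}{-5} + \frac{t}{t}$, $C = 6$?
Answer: $- \frac{301}{5} \approx -60.2$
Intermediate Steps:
$a{\left(t \right)} = \frac{2}{5}$ ($a{\left(t \right)} = 3 \left(- \frac{1}{5}\right) + 1 = - \frac{3}{5} + 1 = \frac{2}{5}$)
$A{\left(Y,M \right)} = \frac{2}{5}$
$d = \frac{2}{5} \approx 0.4$
$-89 + - 3 C \left(-4\right) d = -89 + \left(-3\right) 6 \left(-4\right) \frac{2}{5} = -89 + \left(-18\right) \left(-4\right) \frac{2}{5} = -89 + 72 \cdot \frac{2}{5} = -89 + \frac{144}{5} = - \frac{301}{5}$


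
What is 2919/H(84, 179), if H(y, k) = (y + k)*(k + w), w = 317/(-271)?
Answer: 263683/4224832 ≈ 0.062413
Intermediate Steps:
w = -317/271 (w = 317*(-1/271) = -317/271 ≈ -1.1697)
H(y, k) = (-317/271 + k)*(k + y) (H(y, k) = (y + k)*(k - 317/271) = (k + y)*(-317/271 + k) = (-317/271 + k)*(k + y))
2919/H(84, 179) = 2919/(179² - 317/271*179 - 317/271*84 + 179*84) = 2919/(32041 - 56743/271 - 26628/271 + 15036) = 2919/(12674496/271) = 2919*(271/12674496) = 263683/4224832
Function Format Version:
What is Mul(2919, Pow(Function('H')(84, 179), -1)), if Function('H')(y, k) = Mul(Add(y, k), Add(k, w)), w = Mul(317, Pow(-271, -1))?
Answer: Rational(263683, 4224832) ≈ 0.062413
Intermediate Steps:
w = Rational(-317, 271) (w = Mul(317, Rational(-1, 271)) = Rational(-317, 271) ≈ -1.1697)
Function('H')(y, k) = Mul(Add(Rational(-317, 271), k), Add(k, y)) (Function('H')(y, k) = Mul(Add(y, k), Add(k, Rational(-317, 271))) = Mul(Add(k, y), Add(Rational(-317, 271), k)) = Mul(Add(Rational(-317, 271), k), Add(k, y)))
Mul(2919, Pow(Function('H')(84, 179), -1)) = Mul(2919, Pow(Add(Pow(179, 2), Mul(Rational(-317, 271), 179), Mul(Rational(-317, 271), 84), Mul(179, 84)), -1)) = Mul(2919, Pow(Add(32041, Rational(-56743, 271), Rational(-26628, 271), 15036), -1)) = Mul(2919, Pow(Rational(12674496, 271), -1)) = Mul(2919, Rational(271, 12674496)) = Rational(263683, 4224832)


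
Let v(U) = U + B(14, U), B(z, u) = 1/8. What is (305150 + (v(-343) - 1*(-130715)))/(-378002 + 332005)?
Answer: -3484177/367976 ≈ -9.4685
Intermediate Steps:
B(z, u) = ⅛
v(U) = ⅛ + U (v(U) = U + ⅛ = ⅛ + U)
(305150 + (v(-343) - 1*(-130715)))/(-378002 + 332005) = (305150 + ((⅛ - 343) - 1*(-130715)))/(-378002 + 332005) = (305150 + (-2743/8 + 130715))/(-45997) = (305150 + 1042977/8)*(-1/45997) = (3484177/8)*(-1/45997) = -3484177/367976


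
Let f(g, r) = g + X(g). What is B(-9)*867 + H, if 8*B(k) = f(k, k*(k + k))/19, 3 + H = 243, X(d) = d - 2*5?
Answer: 3051/38 ≈ 80.289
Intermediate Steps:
X(d) = -10 + d (X(d) = d - 10 = -10 + d)
H = 240 (H = -3 + 243 = 240)
f(g, r) = -10 + 2*g (f(g, r) = g + (-10 + g) = -10 + 2*g)
B(k) = -5/76 + k/76 (B(k) = ((-10 + 2*k)/19)/8 = ((-10 + 2*k)*(1/19))/8 = (-10/19 + 2*k/19)/8 = -5/76 + k/76)
B(-9)*867 + H = (-5/76 + (1/76)*(-9))*867 + 240 = (-5/76 - 9/76)*867 + 240 = -7/38*867 + 240 = -6069/38 + 240 = 3051/38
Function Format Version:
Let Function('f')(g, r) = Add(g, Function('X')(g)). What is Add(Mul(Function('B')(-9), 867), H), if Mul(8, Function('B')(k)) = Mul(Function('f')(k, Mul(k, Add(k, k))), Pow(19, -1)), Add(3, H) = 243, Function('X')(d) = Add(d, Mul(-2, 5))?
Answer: Rational(3051, 38) ≈ 80.289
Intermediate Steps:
Function('X')(d) = Add(-10, d) (Function('X')(d) = Add(d, -10) = Add(-10, d))
H = 240 (H = Add(-3, 243) = 240)
Function('f')(g, r) = Add(-10, Mul(2, g)) (Function('f')(g, r) = Add(g, Add(-10, g)) = Add(-10, Mul(2, g)))
Function('B')(k) = Add(Rational(-5, 76), Mul(Rational(1, 76), k)) (Function('B')(k) = Mul(Rational(1, 8), Mul(Add(-10, Mul(2, k)), Pow(19, -1))) = Mul(Rational(1, 8), Mul(Add(-10, Mul(2, k)), Rational(1, 19))) = Mul(Rational(1, 8), Add(Rational(-10, 19), Mul(Rational(2, 19), k))) = Add(Rational(-5, 76), Mul(Rational(1, 76), k)))
Add(Mul(Function('B')(-9), 867), H) = Add(Mul(Add(Rational(-5, 76), Mul(Rational(1, 76), -9)), 867), 240) = Add(Mul(Add(Rational(-5, 76), Rational(-9, 76)), 867), 240) = Add(Mul(Rational(-7, 38), 867), 240) = Add(Rational(-6069, 38), 240) = Rational(3051, 38)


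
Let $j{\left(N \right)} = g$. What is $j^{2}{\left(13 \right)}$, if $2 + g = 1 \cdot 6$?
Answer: $16$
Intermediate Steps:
$g = 4$ ($g = -2 + 1 \cdot 6 = -2 + 6 = 4$)
$j{\left(N \right)} = 4$
$j^{2}{\left(13 \right)} = 4^{2} = 16$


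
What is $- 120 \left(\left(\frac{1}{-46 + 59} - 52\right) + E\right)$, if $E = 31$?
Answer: $\frac{32640}{13} \approx 2510.8$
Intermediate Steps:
$- 120 \left(\left(\frac{1}{-46 + 59} - 52\right) + E\right) = - 120 \left(\left(\frac{1}{-46 + 59} - 52\right) + 31\right) = - 120 \left(\left(\frac{1}{13} - 52\right) + 31\right) = - 120 \left(- \frac{675}{13} + 31\right) = \left(-120\right) \left(- \frac{272}{13}\right) = \frac{32640}{13}$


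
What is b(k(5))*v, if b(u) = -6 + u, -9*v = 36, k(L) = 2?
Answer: 16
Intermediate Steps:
v = -4 (v = -1/9*36 = -4)
b(k(5))*v = (-6 + 2)*(-4) = -4*(-4) = 16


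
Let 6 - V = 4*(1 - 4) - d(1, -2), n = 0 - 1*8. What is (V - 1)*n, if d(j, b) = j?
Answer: -144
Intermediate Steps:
n = -8 (n = 0 - 8 = -8)
V = 19 (V = 6 - (4*(1 - 4) - 1*1) = 6 - (4*(-3) - 1) = 6 - (-12 - 1) = 6 - 1*(-13) = 6 + 13 = 19)
(V - 1)*n = (19 - 1)*(-8) = 18*(-8) = -144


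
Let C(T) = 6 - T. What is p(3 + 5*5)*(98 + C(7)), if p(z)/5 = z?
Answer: 13580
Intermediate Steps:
p(z) = 5*z
p(3 + 5*5)*(98 + C(7)) = (5*(3 + 5*5))*(98 + (6 - 1*7)) = (5*(3 + 25))*(98 + (6 - 7)) = (5*28)*(98 - 1) = 140*97 = 13580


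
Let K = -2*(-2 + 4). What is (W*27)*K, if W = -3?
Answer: 324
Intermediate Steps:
K = -4 (K = -2*2 = -4)
(W*27)*K = -3*27*(-4) = -81*(-4) = 324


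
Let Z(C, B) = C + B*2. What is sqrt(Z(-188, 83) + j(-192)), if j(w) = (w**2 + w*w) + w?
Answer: sqrt(73514) ≈ 271.13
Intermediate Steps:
Z(C, B) = C + 2*B
j(w) = w + 2*w**2 (j(w) = (w**2 + w**2) + w = 2*w**2 + w = w + 2*w**2)
sqrt(Z(-188, 83) + j(-192)) = sqrt((-188 + 2*83) - 192*(1 + 2*(-192))) = sqrt((-188 + 166) - 192*(1 - 384)) = sqrt(-22 - 192*(-383)) = sqrt(-22 + 73536) = sqrt(73514)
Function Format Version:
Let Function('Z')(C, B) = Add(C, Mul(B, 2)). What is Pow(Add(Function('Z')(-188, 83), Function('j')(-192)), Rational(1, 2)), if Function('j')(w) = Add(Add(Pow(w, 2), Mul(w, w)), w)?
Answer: Pow(73514, Rational(1, 2)) ≈ 271.13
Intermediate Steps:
Function('Z')(C, B) = Add(C, Mul(2, B))
Function('j')(w) = Add(w, Mul(2, Pow(w, 2))) (Function('j')(w) = Add(Add(Pow(w, 2), Pow(w, 2)), w) = Add(Mul(2, Pow(w, 2)), w) = Add(w, Mul(2, Pow(w, 2))))
Pow(Add(Function('Z')(-188, 83), Function('j')(-192)), Rational(1, 2)) = Pow(Add(Add(-188, Mul(2, 83)), Mul(-192, Add(1, Mul(2, -192)))), Rational(1, 2)) = Pow(Add(Add(-188, 166), Mul(-192, Add(1, -384))), Rational(1, 2)) = Pow(Add(-22, Mul(-192, -383)), Rational(1, 2)) = Pow(Add(-22, 73536), Rational(1, 2)) = Pow(73514, Rational(1, 2))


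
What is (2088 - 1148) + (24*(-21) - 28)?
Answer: 408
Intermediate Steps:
(2088 - 1148) + (24*(-21) - 28) = 940 + (-504 - 28) = 940 - 532 = 408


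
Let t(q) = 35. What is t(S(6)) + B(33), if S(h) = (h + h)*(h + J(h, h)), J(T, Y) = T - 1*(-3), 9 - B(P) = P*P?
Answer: -1045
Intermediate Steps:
B(P) = 9 - P² (B(P) = 9 - P*P = 9 - P²)
J(T, Y) = 3 + T (J(T, Y) = T + 3 = 3 + T)
S(h) = 2*h*(3 + 2*h) (S(h) = (h + h)*(h + (3 + h)) = (2*h)*(3 + 2*h) = 2*h*(3 + 2*h))
t(S(6)) + B(33) = 35 + (9 - 1*33²) = 35 + (9 - 1*1089) = 35 + (9 - 1089) = 35 - 1080 = -1045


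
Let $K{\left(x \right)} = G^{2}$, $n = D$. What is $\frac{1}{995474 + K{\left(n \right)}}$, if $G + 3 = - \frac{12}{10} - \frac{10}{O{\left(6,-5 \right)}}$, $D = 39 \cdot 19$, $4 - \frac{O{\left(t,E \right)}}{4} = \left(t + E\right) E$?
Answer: $\frac{8100}{8063501809} \approx 1.0045 \cdot 10^{-6}$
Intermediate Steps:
$O{\left(t,E \right)} = 16 - 4 E \left(E + t\right)$ ($O{\left(t,E \right)} = 16 - 4 \left(t + E\right) E = 16 - 4 \left(E + t\right) E = 16 - 4 E \left(E + t\right)$)
$D = 741$
$n = 741$
$G = - \frac{403}{90}$ ($G = -3 - \left(\frac{6}{5} + \frac{10}{16 - 4 \left(-5\right)^{2} - \left(-20\right) 6}\right) = -3 - \left(\frac{6}{5} + \frac{10}{16 - 100 + 120}\right) = -3 - \left(\frac{6}{5} + \frac{10}{36}\right) = -3 - \frac{133}{90} = - \frac{403}{90} \approx -4.4778$)
$K{\left(x \right)} = \frac{162409}{8100}$ ($K{\left(x \right)} = \left(- \frac{403}{90}\right)^{2} = \frac{162409}{8100}$)
$\frac{1}{995474 + K{\left(n \right)}} = \frac{1}{995474 + \frac{162409}{8100}} = \frac{1}{\frac{8063501809}{8100}} = \frac{8100}{8063501809}$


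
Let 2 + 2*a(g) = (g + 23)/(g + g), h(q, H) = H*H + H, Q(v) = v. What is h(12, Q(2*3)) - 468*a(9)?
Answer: 94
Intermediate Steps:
h(q, H) = H + H² (h(q, H) = H² + H = H + H²)
a(g) = -1 + (23 + g)/(4*g) (a(g) = -1 + ((g + 23)/(g + g))/2 = -1 + ((23 + g)/((2*g)))/2 = -1 + ((23 + g)*(1/(2*g)))/2 = -1 + ((23 + g)/(2*g))/2 = -1 + (23 + g)/(4*g))
h(12, Q(2*3)) - 468*a(9) = (2*3)*(1 + 2*3) - 117*(23 - 3*9)/9 = 6*(1 + 6) - 117*(23 - 27)/9 = 6*7 - 117*(-4)/9 = 42 - 468*(-⅑) = 42 + 52 = 94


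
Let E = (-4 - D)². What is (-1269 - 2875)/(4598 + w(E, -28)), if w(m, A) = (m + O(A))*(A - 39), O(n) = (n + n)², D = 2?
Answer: 2072/103963 ≈ 0.019930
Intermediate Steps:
O(n) = 4*n² (O(n) = (2*n)² = 4*n²)
E = 36 (E = (-4 - 1*2)² = (-4 - 2)² = (-6)² = 36)
w(m, A) = (-39 + A)*(m + 4*A²) (w(m, A) = (m + 4*A²)*(A - 39) = (m + 4*A²)*(-39 + A) = (-39 + A)*(m + 4*A²))
(-1269 - 2875)/(4598 + w(E, -28)) = (-1269 - 2875)/(4598 + (-156*(-28)² - 39*36 + 4*(-28)³ - 28*36)) = -4144/(4598 + (-156*784 - 1404 + 4*(-21952) - 1008)) = -4144/(4598 + (-122304 - 1404 - 87808 - 1008)) = -4144/(4598 - 212524) = -4144/(-207926) = -4144*(-1/207926) = 2072/103963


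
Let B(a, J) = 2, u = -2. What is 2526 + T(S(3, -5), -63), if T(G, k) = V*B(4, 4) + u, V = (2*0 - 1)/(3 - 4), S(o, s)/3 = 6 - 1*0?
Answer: 2526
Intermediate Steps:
S(o, s) = 18 (S(o, s) = 3*(6 - 1*0) = 3*(6 + 0) = 3*6 = 18)
V = 1 (V = (0 - 1)/(-1) = -1*(-1) = 1)
T(G, k) = 0 (T(G, k) = 1*2 - 2 = 2 - 2 = 0)
2526 + T(S(3, -5), -63) = 2526 + 0 = 2526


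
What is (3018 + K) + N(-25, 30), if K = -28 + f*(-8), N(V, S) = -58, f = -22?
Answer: 3108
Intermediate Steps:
K = 148 (K = -28 - 22*(-8) = -28 + 176 = 148)
(3018 + K) + N(-25, 30) = (3018 + 148) - 58 = 3166 - 58 = 3108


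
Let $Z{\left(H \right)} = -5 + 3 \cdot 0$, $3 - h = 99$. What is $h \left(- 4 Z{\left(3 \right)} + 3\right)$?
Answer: $-2208$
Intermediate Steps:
$h = -96$ ($h = 3 - 99 = -96$)
$Z{\left(H \right)} = -5$ ($Z{\left(H \right)} = -5 + 0 = -5$)
$h \left(- 4 Z{\left(3 \right)} + 3\right) = - 96 \left(\left(-4\right) \left(-5\right) + 3\right) = - 96 \left(20 + 3\right) = \left(-96\right) 23 = -2208$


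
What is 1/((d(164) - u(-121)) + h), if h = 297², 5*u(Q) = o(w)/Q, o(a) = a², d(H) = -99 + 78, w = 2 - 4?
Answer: 605/53353744 ≈ 1.1339e-5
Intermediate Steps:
w = -2
d(H) = -21
u(Q) = 4/(5*Q) (u(Q) = ((-2)²/Q)/5 = (4/Q)/5 = 4/(5*Q))
h = 88209
1/((d(164) - u(-121)) + h) = 1/((-21 - 4/(5*(-121))) + 88209) = 1/((-21 - 4*(-1)/(5*121)) + 88209) = 1/((-21 - 1*(-4/605)) + 88209) = 1/((-21 + 4/605) + 88209) = 1/(-12701/605 + 88209) = 1/(53353744/605) = 605/53353744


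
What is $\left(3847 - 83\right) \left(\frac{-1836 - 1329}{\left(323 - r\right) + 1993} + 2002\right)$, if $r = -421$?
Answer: $\frac{20612827076}{2737} \approx 7.5312 \cdot 10^{6}$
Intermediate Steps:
$\left(3847 - 83\right) \left(\frac{-1836 - 1329}{\left(323 - r\right) + 1993} + 2002\right) = \left(3847 - 83\right) \left(\frac{-1836 - 1329}{\left(323 - -421\right) + 1993} + 2002\right) = 3764 \left(- \frac{3165}{\left(323 + 421\right) + 1993} + 2002\right) = 3764 \left(- \frac{3165}{744 + 1993} + 2002\right) = 3764 \left(- \frac{3165}{2737} + 2002\right) = 3764 \cdot \frac{5476309}{2737} = \frac{20612827076}{2737}$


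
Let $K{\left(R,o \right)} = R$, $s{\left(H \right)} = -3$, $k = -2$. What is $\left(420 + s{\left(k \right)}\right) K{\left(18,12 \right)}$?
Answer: $7506$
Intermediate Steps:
$\left(420 + s{\left(k \right)}\right) K{\left(18,12 \right)} = \left(420 - 3\right) 18 = 417 \cdot 18 = 7506$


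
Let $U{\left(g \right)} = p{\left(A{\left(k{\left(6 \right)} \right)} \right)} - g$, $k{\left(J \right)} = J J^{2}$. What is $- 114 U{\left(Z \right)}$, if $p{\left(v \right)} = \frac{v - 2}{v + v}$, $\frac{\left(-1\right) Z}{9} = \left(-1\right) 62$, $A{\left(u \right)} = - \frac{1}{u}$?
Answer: $38931$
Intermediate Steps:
$k{\left(J \right)} = J^{3}$
$Z = 558$ ($Z = - 9 \left(\left(-1\right) 62\right) = \left(-9\right) \left(-62\right) = 558$)
$p{\left(v \right)} = \frac{-2 + v}{2 v}$
$U{\left(g \right)} = \frac{433}{2} - g$ ($U{\left(g \right)} = \frac{-2 - \frac{1}{6^{3}}}{2 \left(- \frac{1}{6^{3}}\right)} - g = \frac{-2 - \frac{1}{216}}{2 \left(- \frac{1}{216}\right)} - g = \frac{1}{2} \left(-216\right) \left(- \frac{433}{216}\right) - g = \frac{433}{2} - g$)
$- 114 U{\left(Z \right)} = - 114 \left(\frac{433}{2} - 558\right) = \left(-114\right) \left(- \frac{683}{2}\right) = 38931$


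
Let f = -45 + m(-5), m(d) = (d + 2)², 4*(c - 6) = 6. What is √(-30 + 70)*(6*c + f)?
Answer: 18*√10 ≈ 56.921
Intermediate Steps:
c = 15/2 (c = 6 + (¼)*6 = 6 + 3/2 = 15/2 ≈ 7.5000)
m(d) = (2 + d)²
f = -36 (f = -45 + (2 - 5)² = -45 + (-3)² = -45 + 9 = -36)
√(-30 + 70)*(6*c + f) = √(-30 + 70)*(6*(15/2) - 36) = √40*(45 - 36) = (2*√10)*9 = 18*√10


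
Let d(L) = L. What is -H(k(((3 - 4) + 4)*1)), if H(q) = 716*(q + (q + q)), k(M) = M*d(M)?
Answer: -19332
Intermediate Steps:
k(M) = M**2 (k(M) = M*M = M**2)
H(q) = 2148*q (H(q) = 716*(q + 2*q) = 716*(3*q) = 2148*q)
-H(k(((3 - 4) + 4)*1)) = -2148*(((3 - 4) + 4)*1)**2 = -2148*((-1 + 4)*1)**2 = -2148*(3*1)**2 = -2148*3**2 = -2148*9 = -1*19332 = -19332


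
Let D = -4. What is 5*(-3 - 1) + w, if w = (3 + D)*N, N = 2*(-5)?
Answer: -10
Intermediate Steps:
N = -10
w = 10 (w = (3 - 4)*(-10) = -1*(-10) = 10)
5*(-3 - 1) + w = 5*(-3 - 1) + 10 = 5*(-4) + 10 = -20 + 10 = -10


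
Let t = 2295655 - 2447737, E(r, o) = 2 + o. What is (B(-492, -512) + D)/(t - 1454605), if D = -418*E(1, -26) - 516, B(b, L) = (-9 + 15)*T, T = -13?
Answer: -9438/1606687 ≈ -0.0058742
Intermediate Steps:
B(b, L) = -78 (B(b, L) = (-9 + 15)*(-13) = 6*(-13) = -78)
D = 9516 (D = -418*(2 - 26) - 516 = -418*(-24) - 516 = 10032 - 516 = 9516)
t = -152082
(B(-492, -512) + D)/(t - 1454605) = (-78 + 9516)/(-152082 - 1454605) = 9438/(-1606687) = 9438*(-1/1606687) = -9438/1606687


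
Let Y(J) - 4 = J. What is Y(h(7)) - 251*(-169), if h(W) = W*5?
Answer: 42458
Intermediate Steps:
h(W) = 5*W
Y(J) = 4 + J
Y(h(7)) - 251*(-169) = (4 + 5*7) - 251*(-169) = (4 + 35) + 42419 = 39 + 42419 = 42458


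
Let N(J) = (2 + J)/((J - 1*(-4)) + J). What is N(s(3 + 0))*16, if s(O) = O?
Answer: 8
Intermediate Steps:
N(J) = (2 + J)/(4 + 2*J) (N(J) = (2 + J)/((J + 4) + J) = (2 + J)/((4 + J) + J) = (2 + J)/(4 + 2*J))
N(s(3 + 0))*16 = (½)*16 = 8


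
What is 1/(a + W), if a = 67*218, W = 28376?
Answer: 1/42982 ≈ 2.3266e-5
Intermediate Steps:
a = 14606
1/(a + W) = 1/(14606 + 28376) = 1/42982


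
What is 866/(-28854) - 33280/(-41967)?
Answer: 17109587/22424367 ≈ 0.76299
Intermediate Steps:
866/(-28854) - 33280/(-41967) = 866*(-1/28854) - 33280*(-1/41967) = -433/14427 + 33280/41967 = 17109587/22424367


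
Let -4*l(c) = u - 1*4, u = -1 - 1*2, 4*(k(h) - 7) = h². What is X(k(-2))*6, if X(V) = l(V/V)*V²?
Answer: 672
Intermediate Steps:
k(h) = 7 + h²/4
u = -3 (u = -1 - 2 = -3)
l(c) = 7/4 (l(c) = -(-3 - 1*4)/4 = -(-3 - 4)/4 = -¼*(-7) = 7/4)
X(V) = 7*V²/4
X(k(-2))*6 = (7*(7 + (¼)*(-2)²)²/4)*6 = (7*(7 + (¼)*4)²/4)*6 = (7*(7 + 1)²/4)*6 = ((7/4)*8²)*6 = ((7/4)*64)*6 = 112*6 = 672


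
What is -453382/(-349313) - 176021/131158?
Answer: -2021747217/45815194454 ≈ -0.044128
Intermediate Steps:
-453382/(-349313) - 176021/131158 = -453382*(-1/349313) - 176021*1/131158 = 453382/349313 - 176021/131158 = -2021747217/45815194454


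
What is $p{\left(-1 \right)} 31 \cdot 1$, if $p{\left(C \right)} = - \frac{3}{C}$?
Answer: $93$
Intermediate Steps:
$p{\left(-1 \right)} 31 \cdot 1 = - \frac{3}{-1} \cdot 31 \cdot 1 = \left(-3\right) \left(-1\right) 31 \cdot 1 = 3 \cdot 31 \cdot 1 = 93 \cdot 1 = 93$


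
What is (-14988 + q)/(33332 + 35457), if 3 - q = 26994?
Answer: -5997/9827 ≈ -0.61026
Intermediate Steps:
q = -26991 (q = 3 - 1*26994 = 3 - 26994 = -26991)
(-14988 + q)/(33332 + 35457) = (-14988 - 26991)/(33332 + 35457) = -41979/68789 = -41979*1/68789 = -5997/9827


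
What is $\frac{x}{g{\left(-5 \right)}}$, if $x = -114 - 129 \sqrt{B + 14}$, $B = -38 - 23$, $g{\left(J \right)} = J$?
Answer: $\frac{114}{5} + \frac{129 i \sqrt{47}}{5} \approx 22.8 + 176.88 i$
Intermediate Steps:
$B = -61$
$x = -114 - 129 i \sqrt{47}$ ($x = -114 - 129 \sqrt{-61 + 14} = -114 - 129 \sqrt{-47} = -114 - 129 i \sqrt{47} \approx -114.0 - 884.38 i$)
$\frac{x}{g{\left(-5 \right)}} = \frac{-114 - 129 i \sqrt{47}}{-5} = \left(-114 - 129 i \sqrt{47}\right) \left(- \frac{1}{5}\right) = \frac{114}{5} + \frac{129 i \sqrt{47}}{5}$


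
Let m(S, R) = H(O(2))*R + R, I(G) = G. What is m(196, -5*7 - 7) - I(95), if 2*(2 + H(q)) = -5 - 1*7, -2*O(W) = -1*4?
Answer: 199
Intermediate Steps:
O(W) = 2 (O(W) = -(-1)*4/2 = -½*(-4) = 2)
H(q) = -8 (H(q) = -2 + (-5 - 1*7)/2 = -2 + (-5 - 7)/2 = -2 + (½)*(-12) = -2 - 6 = -8)
m(S, R) = -7*R (m(S, R) = -8*R + R = -7*R)
m(196, -5*7 - 7) - I(95) = -7*(-5*7 - 7) - 1*95 = -7*(-35 - 7) - 95 = -7*(-42) - 95 = 294 - 95 = 199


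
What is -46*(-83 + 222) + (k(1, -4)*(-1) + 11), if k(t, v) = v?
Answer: -6379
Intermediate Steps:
-46*(-83 + 222) + (k(1, -4)*(-1) + 11) = -46*(-83 + 222) + (-4*(-1) + 11) = -46*139 + (4 + 11) = -6394 + 15 = -6379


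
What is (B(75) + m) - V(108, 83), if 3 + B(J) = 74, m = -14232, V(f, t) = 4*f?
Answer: -14593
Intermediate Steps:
B(J) = 71 (B(J) = -3 + 74 = 71)
(B(75) + m) - V(108, 83) = (71 - 14232) - 4*108 = -14161 - 1*432 = -14161 - 432 = -14593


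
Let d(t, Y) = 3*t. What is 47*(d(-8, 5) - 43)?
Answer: -3149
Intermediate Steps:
47*(d(-8, 5) - 43) = 47*(3*(-8) - 43) = 47*(-24 - 43) = 47*(-67) = -3149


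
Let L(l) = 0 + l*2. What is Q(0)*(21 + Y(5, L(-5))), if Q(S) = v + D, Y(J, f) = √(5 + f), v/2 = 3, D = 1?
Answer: 147 + 7*I*√5 ≈ 147.0 + 15.652*I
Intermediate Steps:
v = 6 (v = 2*3 = 6)
L(l) = 2*l (L(l) = 0 + 2*l = 2*l)
Q(S) = 7 (Q(S) = 6 + 1 = 7)
Q(0)*(21 + Y(5, L(-5))) = 7*(21 + √(5 + 2*(-5))) = 7*(21 + √(5 - 10)) = 7*(21 + √(-5)) = 7*(21 + I*√5) = 147 + 7*I*√5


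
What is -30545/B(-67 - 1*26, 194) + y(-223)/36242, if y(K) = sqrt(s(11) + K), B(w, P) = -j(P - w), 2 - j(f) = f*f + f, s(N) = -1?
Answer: -30545/82654 + 2*I*sqrt(14)/18121 ≈ -0.36955 + 0.00041296*I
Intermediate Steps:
j(f) = 2 - f - f**2 (j(f) = 2 - (f*f + f) = 2 - (f**2 + f) = 2 - (f + f**2) = 2 + (-f - f**2) = 2 - f - f**2)
B(w, P) = -2 + P + (P - w)**2 - w (B(w, P) = -(2 - (P - w) - (P - w)**2) = -(2 + (w - P) - (P - w)**2) = -(2 + w - P - (P - w)**2) = -2 + P + (P - w)**2 - w)
y(K) = sqrt(-1 + K)
-30545/B(-67 - 1*26, 194) + y(-223)/36242 = -30545/(-2 + 194 + (194 - (-67 - 1*26))**2 - (-67 - 1*26)) + sqrt(-1 - 223)/36242 = -30545/(-2 + 194 + (194 - (-67 - 26))**2 - (-67 - 26)) + sqrt(-224)*(1/36242) = -30545/(-2 + 194 + (194 - 1*(-93))**2 - 1*(-93)) + (4*I*sqrt(14))*(1/36242) = -30545/(-2 + 194 + (194 + 93)**2 + 93) + 2*I*sqrt(14)/18121 = -30545/(-2 + 194 + 287**2 + 93) + 2*I*sqrt(14)/18121 = -30545/(-2 + 194 + 82369 + 93) + 2*I*sqrt(14)/18121 = -30545/82654 + 2*I*sqrt(14)/18121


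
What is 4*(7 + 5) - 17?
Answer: 31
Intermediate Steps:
4*(7 + 5) - 17 = 4*12 - 17 = 48 - 17 = 31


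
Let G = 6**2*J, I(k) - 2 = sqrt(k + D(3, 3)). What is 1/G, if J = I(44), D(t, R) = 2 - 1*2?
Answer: -1/720 + sqrt(11)/720 ≈ 0.0032175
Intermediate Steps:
D(t, R) = 0 (D(t, R) = 2 - 2 = 0)
I(k) = 2 + sqrt(k) (I(k) = 2 + sqrt(k + 0) = 2 + sqrt(k))
J = 2 + 2*sqrt(11) (J = 2 + sqrt(44) = 2 + 2*sqrt(11) ≈ 8.6333)
G = 72 + 72*sqrt(11) (G = 6**2*(2 + 2*sqrt(11)) = 36*(2 + 2*sqrt(11)) = 72 + 72*sqrt(11) ≈ 310.80)
1/G = 1/(72 + 72*sqrt(11))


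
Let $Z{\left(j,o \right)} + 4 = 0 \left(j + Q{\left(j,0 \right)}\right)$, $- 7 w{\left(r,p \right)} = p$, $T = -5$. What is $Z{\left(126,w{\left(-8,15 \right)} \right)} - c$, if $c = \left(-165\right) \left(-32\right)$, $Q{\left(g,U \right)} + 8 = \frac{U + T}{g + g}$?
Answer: $-5284$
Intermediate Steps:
$w{\left(r,p \right)} = - \frac{p}{7}$
$Q{\left(g,U \right)} = -8 + \frac{-5 + U}{2 g}$ ($Q{\left(g,U \right)} = -8 + \frac{U - 5}{g + g} = -8 + \frac{-5 + U}{2 g}$)
$c = 5280$
$Z{\left(j,o \right)} = -4$ ($Z{\left(j,o \right)} = -4 + 0 \left(j + \frac{-5 + 0 - 16 j}{2 j}\right) = -4 + 0 \left(j + \frac{-5 - 16 j}{2 j}\right) = -4 + 0 = -4$)
$Z{\left(126,w{\left(-8,15 \right)} \right)} - c = -4 - 5280 = -5284$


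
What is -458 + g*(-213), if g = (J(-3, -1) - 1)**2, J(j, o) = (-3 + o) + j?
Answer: -14090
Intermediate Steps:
J(j, o) = -3 + j + o
g = 64 (g = ((-3 - 3 - 1) - 1)**2 = (-7 - 1)**2 = (-8)**2 = 64)
-458 + g*(-213) = -458 + 64*(-213) = -458 - 13632 = -14090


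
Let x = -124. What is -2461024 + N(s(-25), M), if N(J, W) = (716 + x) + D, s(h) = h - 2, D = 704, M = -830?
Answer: -2459728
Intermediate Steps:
s(h) = -2 + h
N(J, W) = 1296 (N(J, W) = (716 - 124) + 704 = 592 + 704 = 1296)
-2461024 + N(s(-25), M) = -2461024 + 1296 = -2459728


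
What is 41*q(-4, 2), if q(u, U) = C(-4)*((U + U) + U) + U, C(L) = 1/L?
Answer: 41/2 ≈ 20.500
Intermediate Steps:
q(u, U) = U/4 (q(u, U) = ((U + U) + U)/(-4) + U = -(2*U + U)/4 + U = -3*U/4 + U = U/4)
41*q(-4, 2) = 41*((1/4)*2) = 41*(1/2) = 41/2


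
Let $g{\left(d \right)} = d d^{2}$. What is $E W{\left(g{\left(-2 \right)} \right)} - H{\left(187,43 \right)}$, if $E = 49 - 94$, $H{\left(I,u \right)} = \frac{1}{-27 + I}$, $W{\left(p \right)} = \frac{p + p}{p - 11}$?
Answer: $- \frac{115219}{3040} \approx -37.901$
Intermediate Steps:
$g{\left(d \right)} = d^{3}$
$W{\left(p \right)} = \frac{2 p}{-11 + p}$
$E = -45$
$E W{\left(g{\left(-2 \right)} \right)} - H{\left(187,43 \right)} = - 45 \frac{2 \left(-2\right)^{3}}{-11 + \left(-2\right)^{3}} - \frac{1}{-27 + 187} = - 45 \cdot 2 \left(-8\right) \frac{1}{-11 - 8} - \frac{1}{160} = - 45 \cdot 2 \left(-8\right) \frac{1}{-19} - \frac{1}{160} = - 45 \cdot 2 \left(-8\right) \left(- \frac{1}{19}\right) - \frac{1}{160} = \left(-45\right) \frac{16}{19} - \frac{1}{160} = - \frac{720}{19} - \frac{1}{160} = - \frac{115219}{3040}$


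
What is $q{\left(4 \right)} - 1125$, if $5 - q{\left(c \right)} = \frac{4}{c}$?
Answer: $-1121$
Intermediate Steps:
$q{\left(c \right)} = 5 - \frac{4}{c}$
$q{\left(4 \right)} - 1125 = \left(5 - \frac{4}{4}\right) - 1125 = \left(5 - 1\right) - 1125 = 4 - 1125 = -1121$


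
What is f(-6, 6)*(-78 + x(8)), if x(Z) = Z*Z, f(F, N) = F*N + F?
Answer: 588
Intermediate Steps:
f(F, N) = F + F*N
x(Z) = Z²
f(-6, 6)*(-78 + x(8)) = (-6*(1 + 6))*(-78 + 8²) = (-6*7)*(-78 + 64) = -42*(-14) = 588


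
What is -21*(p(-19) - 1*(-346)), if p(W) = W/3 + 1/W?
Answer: -135506/19 ≈ -7131.9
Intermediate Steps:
p(W) = 1/W + W/3 (p(W) = W*(⅓) + 1/W = W/3 + 1/W = 1/W + W/3)
-21*(p(-19) - 1*(-346)) = -21*((1/(-19) + (⅓)*(-19)) - 1*(-346)) = -21*((-1/19 - 19/3) + 346) = -21*(-364/57 + 346) = -21*19358/57 = -135506/19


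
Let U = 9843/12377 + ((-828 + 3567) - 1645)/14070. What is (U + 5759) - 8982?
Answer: -280557668761/87072195 ≈ -3222.1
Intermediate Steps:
U = 76015724/87072195 (U = 9843*(1/12377) + (2739 - 1645)*(1/14070) = 9843/12377 + 1094*(1/14070) = 9843/12377 + 547/7035 = 76015724/87072195 ≈ 0.87302)
(U + 5759) - 8982 = (76015724/87072195 + 5759) - 8982 = 501524786729/87072195 - 8982 = -280557668761/87072195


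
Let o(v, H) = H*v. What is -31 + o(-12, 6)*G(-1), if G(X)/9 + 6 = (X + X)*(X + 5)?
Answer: 9041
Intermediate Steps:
G(X) = -54 + 18*X*(5 + X) (G(X) = -54 + 9*((X + X)*(X + 5)) = -54 + 9*((2*X)*(5 + X)) = -54 + 9*(2*X*(5 + X)) = -54 + 18*X*(5 + X))
-31 + o(-12, 6)*G(-1) = -31 + (6*(-12))*(-54 + 18*(-1)² + 90*(-1)) = -31 - 72*(-54 + 18*1 - 90) = -31 - 72*(-54 + 18 - 90) = -31 - 72*(-126) = -31 + 9072 = 9041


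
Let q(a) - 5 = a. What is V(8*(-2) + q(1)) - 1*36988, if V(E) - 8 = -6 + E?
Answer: -36996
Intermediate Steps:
q(a) = 5 + a
V(E) = 2 + E (V(E) = 8 + (-6 + E) = 2 + E)
V(8*(-2) + q(1)) - 1*36988 = (2 + (8*(-2) + (5 + 1))) - 1*36988 = (2 + (-16 + 6)) - 36988 = (2 - 10) - 36988 = -8 - 36988 = -36996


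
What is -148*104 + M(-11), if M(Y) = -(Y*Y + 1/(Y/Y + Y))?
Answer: -155129/10 ≈ -15513.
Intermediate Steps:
M(Y) = -Y² - 1/(1 + Y) (M(Y) = -(Y² + 1/(1 + Y)) = -Y² - 1/(1 + Y))
-148*104 + M(-11) = -148*104 + (-1 - 1*(-11)² - 1*(-11)³)/(1 - 11) = -15392 + (-1 - 1*121 - 1*(-1331))/(-10) = -15392 - (-1 - 121 + 1331)/10 = -15392 - ⅒*1209 = -15392 - 1209/10 = -155129/10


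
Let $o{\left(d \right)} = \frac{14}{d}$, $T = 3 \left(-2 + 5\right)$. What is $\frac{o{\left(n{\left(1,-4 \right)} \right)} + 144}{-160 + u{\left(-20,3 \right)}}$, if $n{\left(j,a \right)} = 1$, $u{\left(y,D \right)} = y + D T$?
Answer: $- \frac{158}{153} \approx -1.0327$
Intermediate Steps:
$T = 9$ ($T = 3 \cdot 3 = 9$)
$u{\left(y,D \right)} = y + 9 D$ ($u{\left(y,D \right)} = y + D 9 = y + 9 D$)
$\frac{o{\left(n{\left(1,-4 \right)} \right)} + 144}{-160 + u{\left(-20,3 \right)}} = \frac{\frac{14}{1} + 144}{-160 + \left(-20 + 9 \cdot 3\right)} = \frac{14 \cdot 1 + 144}{-160 + \left(-20 + 27\right)} = \frac{14 + 144}{-160 + 7} = \frac{158}{-153} = 158 \left(- \frac{1}{153}\right) = - \frac{158}{153}$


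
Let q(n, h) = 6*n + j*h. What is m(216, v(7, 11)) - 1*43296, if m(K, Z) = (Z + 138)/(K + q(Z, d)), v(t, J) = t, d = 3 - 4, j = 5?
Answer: -10953743/253 ≈ -43295.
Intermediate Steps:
d = -1
q(n, h) = 5*h + 6*n (q(n, h) = 6*n + 5*h = 5*h + 6*n)
m(K, Z) = (138 + Z)/(-5 + K + 6*Z) (m(K, Z) = (Z + 138)/(K + (5*(-1) + 6*Z)) = (138 + Z)/(K + (-5 + 6*Z)) = (138 + Z)/(-5 + K + 6*Z))
m(216, v(7, 11)) - 1*43296 = (138 + 7)/(-5 + 216 + 6*7) - 1*43296 = 145/(-5 + 216 + 42) - 43296 = 145/253 - 43296 = -10953743/253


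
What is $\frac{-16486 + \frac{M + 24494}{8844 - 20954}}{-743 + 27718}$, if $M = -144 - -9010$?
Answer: $- \frac{19967882}{32666725} \approx -0.61126$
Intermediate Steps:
$M = 8866$ ($M = -144 + 9010 = 8866$)
$\frac{-16486 + \frac{M + 24494}{8844 - 20954}}{-743 + 27718} = \frac{-16486 + \frac{8866 + 24494}{8844 - 20954}}{-743 + 27718} = \frac{-16486 + \frac{33360}{-12110}}{26975} = \left(-16486 + 33360 \left(- \frac{1}{12110}\right)\right) \frac{1}{26975} = \left(-16486 - \frac{3336}{1211}\right) \frac{1}{26975} = \left(- \frac{19967882}{1211}\right) \frac{1}{26975} = - \frac{19967882}{32666725}$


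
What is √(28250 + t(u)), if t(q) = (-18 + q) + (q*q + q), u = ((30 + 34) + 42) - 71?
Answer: √29527 ≈ 171.83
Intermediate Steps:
u = 35 (u = (64 + 42) - 71 = 106 - 71 = 35)
t(q) = -18 + q² + 2*q (t(q) = (-18 + q) + (q² + q) = (-18 + q) + (q + q²) = -18 + q² + 2*q)
√(28250 + t(u)) = √(28250 + (-18 + 35² + 2*35)) = √(28250 + (-18 + 1225 + 70)) = √(28250 + 1277) = √29527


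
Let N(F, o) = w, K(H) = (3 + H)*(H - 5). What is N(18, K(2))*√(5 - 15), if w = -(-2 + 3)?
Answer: -I*√10 ≈ -3.1623*I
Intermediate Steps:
K(H) = (-5 + H)*(3 + H) (K(H) = (3 + H)*(-5 + H) = (-5 + H)*(3 + H))
w = -1 (w = -1*1 = -1)
N(F, o) = -1
N(18, K(2))*√(5 - 15) = -√(5 - 15) = -√(-10) = -I*√10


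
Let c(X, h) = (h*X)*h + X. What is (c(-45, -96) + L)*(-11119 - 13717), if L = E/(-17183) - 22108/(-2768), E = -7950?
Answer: 30621044318452091/2972659 ≈ 1.0301e+10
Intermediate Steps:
c(X, h) = X + X*h² (c(X, h) = (X*h)*h + X = X*h² + X = X + X*h²)
L = 100471841/11890636 (L = -7950/(-17183) - 22108/(-2768) = -7950*(-1/17183) - 22108*(-1/2768) = 7950/17183 + 5527/692 = 100471841/11890636 ≈ 8.4497)
(c(-45, -96) + L)*(-11119 - 13717) = (-45*(1 + (-96)²) + 100471841/11890636)*(-11119 - 13717) = (-45*(1 + 9216) + 100471841/11890636)*(-24836) = (-45*9217 + 100471841/11890636)*(-24836) = (-414765 + 100471841/11890636)*(-24836) = -4931719168699/11890636*(-24836) = 30621044318452091/2972659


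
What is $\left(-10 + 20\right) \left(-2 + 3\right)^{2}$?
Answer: $10$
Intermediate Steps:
$\left(-10 + 20\right) \left(-2 + 3\right)^{2} = 10 \cdot 1^{2} = 10 \cdot 1 = 10$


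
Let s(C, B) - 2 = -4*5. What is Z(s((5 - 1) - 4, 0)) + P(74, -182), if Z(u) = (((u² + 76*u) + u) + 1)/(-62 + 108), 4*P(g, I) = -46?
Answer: -795/23 ≈ -34.565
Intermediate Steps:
P(g, I) = -23/2 (P(g, I) = (¼)*(-46) = -23/2)
s(C, B) = -18 (s(C, B) = 2 - 4*5 = 2 - 20 = -18)
Z(u) = 1/46 + u²/46 + 77*u/46 (Z(u) = ((u² + 77*u) + 1)/46 = (1 + u² + 77*u)*(1/46) = 1/46 + u²/46 + 77*u/46)
Z(s((5 - 1) - 4, 0)) + P(74, -182) = (1/46 + (1/46)*(-18)² + (77/46)*(-18)) - 23/2 = (1/46 + (1/46)*324 - 693/23) - 23/2 = (1/46 + 162/23 - 693/23) - 23/2 = -1061/46 - 23/2 = -795/23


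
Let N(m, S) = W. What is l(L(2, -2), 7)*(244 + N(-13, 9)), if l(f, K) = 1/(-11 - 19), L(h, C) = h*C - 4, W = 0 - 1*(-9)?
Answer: -253/30 ≈ -8.4333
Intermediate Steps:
W = 9 (W = 0 + 9 = 9)
N(m, S) = 9
L(h, C) = -4 + C*h (L(h, C) = C*h - 4 = -4 + C*h)
l(f, K) = -1/30 (l(f, K) = 1/(-30) = -1/30)
l(L(2, -2), 7)*(244 + N(-13, 9)) = -(244 + 9)/30 = -1/30*253 = -253/30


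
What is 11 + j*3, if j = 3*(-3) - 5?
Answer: -31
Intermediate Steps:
j = -14 (j = -9 - 5 = -14)
11 + j*3 = 11 - 14*3 = 11 - 42 = -31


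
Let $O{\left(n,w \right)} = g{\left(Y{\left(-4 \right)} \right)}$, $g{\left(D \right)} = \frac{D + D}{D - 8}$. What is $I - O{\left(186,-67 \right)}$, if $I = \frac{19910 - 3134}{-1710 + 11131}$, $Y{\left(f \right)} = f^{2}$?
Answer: $- \frac{20908}{9421} \approx -2.2193$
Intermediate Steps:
$g{\left(D \right)} = \frac{2 D}{-8 + D}$
$O{\left(n,w \right)} = 4$ ($O{\left(n,w \right)} = \frac{2 \left(-4\right)^{2}}{-8 + \left(-4\right)^{2}} = 2 \cdot 16 \frac{1}{-8 + 16} = 2 \cdot 16 \cdot \frac{1}{8} = 4$)
$I = \frac{16776}{9421} \approx 1.7807$
$I - O{\left(186,-67 \right)} = \frac{16776}{9421} - 4 = - \frac{20908}{9421}$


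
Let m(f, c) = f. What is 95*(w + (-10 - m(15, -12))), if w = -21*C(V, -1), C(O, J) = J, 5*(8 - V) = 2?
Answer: -380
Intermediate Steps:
V = 38/5 (V = 8 - 1/5*2 = 8 - 2/5 = 38/5 ≈ 7.6000)
w = 21 (w = -21*(-1) = 21)
95*(w + (-10 - m(15, -12))) = 95*(21 + (-10 - 1*15)) = 95*(21 + (-10 - 15)) = 95*(21 - 25) = 95*(-4) = -380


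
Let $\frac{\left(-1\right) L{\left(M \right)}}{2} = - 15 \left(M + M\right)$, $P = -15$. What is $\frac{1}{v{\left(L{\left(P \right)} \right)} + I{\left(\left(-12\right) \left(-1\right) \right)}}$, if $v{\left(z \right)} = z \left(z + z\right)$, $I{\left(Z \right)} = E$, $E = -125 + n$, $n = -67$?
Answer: $\frac{1}{1619808} \approx 6.1736 \cdot 10^{-7}$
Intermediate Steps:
$E = -192$ ($E = -125 - 67 = -192$)
$I{\left(Z \right)} = -192$
$L{\left(M \right)} = 60 M$ ($L{\left(M \right)} = - 2 \left(- 15 \left(M + M\right)\right) = - 2 \left(- 15 \cdot 2 M\right) = - 2 \left(- 30 M\right) = 60 M$)
$v{\left(z \right)} = 2 z^{2}$ ($v{\left(z \right)} = z 2 z = 2 z^{2}$)
$\frac{1}{v{\left(L{\left(P \right)} \right)} + I{\left(\left(-12\right) \left(-1\right) \right)}} = \frac{1}{2 \left(60 \left(-15\right)\right)^{2} - 192} = \frac{1}{2 \left(-900\right)^{2} - 192} = \frac{1}{2 \cdot 810000 - 192} = \frac{1}{1620000 - 192} = \frac{1}{1619808}$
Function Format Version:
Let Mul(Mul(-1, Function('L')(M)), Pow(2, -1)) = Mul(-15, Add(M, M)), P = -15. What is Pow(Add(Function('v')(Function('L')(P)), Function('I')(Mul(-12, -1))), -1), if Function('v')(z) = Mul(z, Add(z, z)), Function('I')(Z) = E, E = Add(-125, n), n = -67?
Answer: Rational(1, 1619808) ≈ 6.1736e-7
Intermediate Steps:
E = -192 (E = Add(-125, -67) = -192)
Function('I')(Z) = -192
Function('L')(M) = Mul(60, M) (Function('L')(M) = Mul(-2, Mul(-15, Add(M, M))) = Mul(-2, Mul(-15, Mul(2, M))) = Mul(-2, Mul(-30, M)) = Mul(60, M))
Function('v')(z) = Mul(2, Pow(z, 2)) (Function('v')(z) = Mul(z, Mul(2, z)) = Mul(2, Pow(z, 2)))
Pow(Add(Function('v')(Function('L')(P)), Function('I')(Mul(-12, -1))), -1) = Pow(Add(Mul(2, Pow(Mul(60, -15), 2)), -192), -1) = Pow(Add(Mul(2, Pow(-900, 2)), -192), -1) = Pow(Add(Mul(2, 810000), -192), -1) = Pow(Add(1620000, -192), -1) = Pow(1619808, -1) = Rational(1, 1619808)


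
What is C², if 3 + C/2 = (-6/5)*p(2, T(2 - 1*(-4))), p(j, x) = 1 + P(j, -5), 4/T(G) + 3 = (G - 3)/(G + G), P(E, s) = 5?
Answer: 10404/25 ≈ 416.16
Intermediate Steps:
T(G) = 4/(-3 + (-3 + G)/(2*G)) (T(G) = 4/(-3 + (G - 3)/(G + G)) = 4/(-3 + (-3 + G)/((2*G))) = 4/(-3 + (-3 + G)*(1/(2*G))) = 4/(-3 + (-3 + G)/(2*G)))
p(j, x) = 6 (p(j, x) = 1 + 5 = 6)
C = -102/5 (C = -6 + 2*(-6/5*6) = -6 + 2*(-36/5) = -6 - 72/5 = -102/5 ≈ -20.400)
C² = (-102/5)² = 10404/25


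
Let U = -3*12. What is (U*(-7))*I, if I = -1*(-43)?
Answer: 10836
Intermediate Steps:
U = -36
I = 43
(U*(-7))*I = -36*(-7)*43 = 252*43 = 10836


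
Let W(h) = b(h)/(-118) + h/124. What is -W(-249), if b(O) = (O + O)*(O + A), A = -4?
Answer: 7826319/7316 ≈ 1069.8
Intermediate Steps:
b(O) = 2*O*(-4 + O) (b(O) = (O + O)*(O - 4) = (2*O)*(-4 + O) = 2*O*(-4 + O))
W(h) = h/124 - h*(-4 + h)/59 (W(h) = (2*h*(-4 + h))/(-118) + h/124 = (2*h*(-4 + h))*(-1/118) + h*(1/124) = -h*(-4 + h)/59 + h/124 = h/124 - h*(-4 + h)/59)
-W(-249) = -(-249)*(555 - 124*(-249))/7316 = -(-249)*(555 + 30876)/7316 = -(-249)*31431/7316 = -1*(-7826319/7316) = 7826319/7316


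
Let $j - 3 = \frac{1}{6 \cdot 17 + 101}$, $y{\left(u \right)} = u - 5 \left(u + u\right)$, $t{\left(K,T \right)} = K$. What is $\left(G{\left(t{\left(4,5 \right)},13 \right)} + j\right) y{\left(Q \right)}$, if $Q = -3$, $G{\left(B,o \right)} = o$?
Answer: $\frac{87723}{203} \approx 432.13$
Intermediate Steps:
$y{\left(u \right)} = - 9 u$ ($y{\left(u \right)} = u - 5 \cdot 2 u = u - 10 u = - 9 u$)
$j = \frac{610}{203}$ ($j = 3 + \frac{1}{6 \cdot 17 + 101} = 3 + \frac{1}{102 + 101} = 3 + \frac{1}{203} = \frac{610}{203} \approx 3.0049$)
$\left(G{\left(t{\left(4,5 \right)},13 \right)} + j\right) y{\left(Q \right)} = \left(13 + \frac{610}{203}\right) \left(\left(-9\right) \left(-3\right)\right) = \frac{3249}{203} \cdot 27 = \frac{87723}{203}$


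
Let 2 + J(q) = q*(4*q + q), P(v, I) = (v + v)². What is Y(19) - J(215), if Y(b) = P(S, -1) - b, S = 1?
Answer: -231138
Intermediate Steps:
P(v, I) = 4*v² (P(v, I) = (2*v)² = 4*v²)
Y(b) = 4 - b (Y(b) = 4*1² - b = 4*1 - b = 4 - b)
J(q) = -2 + 5*q² (J(q) = -2 + q*(4*q + q) = -2 + q*(5*q) = -2 + 5*q²)
Y(19) - J(215) = (4 - 1*19) - (-2 + 5*215²) = (4 - 19) - (-2 + 5*46225) = -15 - (-2 + 231125) = -15 - 1*231123 = -15 - 231123 = -231138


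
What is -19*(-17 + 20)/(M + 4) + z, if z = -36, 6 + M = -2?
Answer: -87/4 ≈ -21.750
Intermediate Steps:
M = -8 (M = -6 - 2 = -8)
-19*(-17 + 20)/(M + 4) + z = -19*(-17 + 20)/(-8 + 4) - 36 = -57/(-4) - 36 = -57*(-1)/4 - 36 = -19*(-3/4) - 36 = 57/4 - 36 = -87/4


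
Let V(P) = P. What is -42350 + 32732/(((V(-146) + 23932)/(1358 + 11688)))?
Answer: -41451102/1699 ≈ -24397.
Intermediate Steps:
-42350 + 32732/(((V(-146) + 23932)/(1358 + 11688))) = -42350 + 32732/(((-146 + 23932)/(1358 + 11688))) = -42350 + 32732/((23786/13046)) = -42350 + 32732/((23786*(1/13046))) = -42350 + 32732/(11893/6523) = -42350 + 32732*(6523/11893) = -42350 + 30501548/1699 = -41451102/1699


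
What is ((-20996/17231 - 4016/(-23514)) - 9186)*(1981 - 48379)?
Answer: 28784651662477876/67528289 ≈ 4.2626e+8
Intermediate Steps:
((-20996/17231 - 4016/(-23514)) - 9186)*(1981 - 48379) = ((-20996*1/17231 - 4016*(-1/23514)) - 9186)*(-46398) = ((-20996/17231 + 2008/11757) - 9186)*(-46398) = (-212250124/202584867 - 9186)*(-46398) = -1861156838386/202584867*(-46398) = 28784651662477876/67528289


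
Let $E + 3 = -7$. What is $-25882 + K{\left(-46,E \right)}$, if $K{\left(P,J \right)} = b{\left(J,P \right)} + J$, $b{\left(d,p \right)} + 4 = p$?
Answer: $-25942$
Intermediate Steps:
$E = -10$ ($E = -3 - 7 = -10$)
$b{\left(d,p \right)} = -4 + p$
$K{\left(P,J \right)} = -4 + J + P$ ($K{\left(P,J \right)} = \left(-4 + P\right) + J = -4 + J + P$)
$-25882 + K{\left(-46,E \right)} = -25882 - 60 = -25942$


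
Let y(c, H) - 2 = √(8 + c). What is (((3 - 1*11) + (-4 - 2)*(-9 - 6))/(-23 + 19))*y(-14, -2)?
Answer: -41 - 41*I*√6/2 ≈ -41.0 - 50.215*I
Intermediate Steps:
y(c, H) = 2 + √(8 + c)
(((3 - 1*11) + (-4 - 2)*(-9 - 6))/(-23 + 19))*y(-14, -2) = (((3 - 1*11) + (-4 - 2)*(-9 - 6))/(-23 + 19))*(2 + √(8 - 14)) = (((3 - 11) - 6*(-15))/(-4))*(2 + √(-6)) = ((-8 + 90)*(-¼))*(2 + I*√6) = (82*(-¼))*(2 + I*√6) = -41*(2 + I*√6)/2 = -41 - 41*I*√6/2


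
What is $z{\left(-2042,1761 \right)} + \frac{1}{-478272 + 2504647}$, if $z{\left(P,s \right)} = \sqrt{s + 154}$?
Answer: $\frac{1}{2026375} + \sqrt{1915} \approx 43.761$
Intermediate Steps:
$z{\left(P,s \right)} = \sqrt{154 + s}$
$z{\left(-2042,1761 \right)} + \frac{1}{-478272 + 2504647} = \sqrt{154 + 1761} + \frac{1}{-478272 + 2504647} = \sqrt{1915} + \frac{1}{2026375} = \frac{1}{2026375} + \sqrt{1915}$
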